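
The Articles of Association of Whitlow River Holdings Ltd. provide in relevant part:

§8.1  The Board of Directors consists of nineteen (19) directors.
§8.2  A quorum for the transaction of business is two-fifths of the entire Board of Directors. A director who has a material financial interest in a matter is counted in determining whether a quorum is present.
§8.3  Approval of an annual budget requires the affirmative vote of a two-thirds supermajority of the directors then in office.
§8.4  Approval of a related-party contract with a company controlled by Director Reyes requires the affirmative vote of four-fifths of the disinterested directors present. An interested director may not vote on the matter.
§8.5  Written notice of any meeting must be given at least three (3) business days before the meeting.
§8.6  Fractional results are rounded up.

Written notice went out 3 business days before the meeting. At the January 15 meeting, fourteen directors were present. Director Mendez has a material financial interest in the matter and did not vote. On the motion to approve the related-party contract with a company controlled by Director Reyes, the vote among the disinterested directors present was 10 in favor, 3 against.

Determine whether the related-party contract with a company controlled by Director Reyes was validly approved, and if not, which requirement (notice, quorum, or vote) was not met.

Invalid — vote requirement not satisfied.

Notice: 3 business days given; 3 required (3 ≥ 3). Satisfied.
Quorum: 14 present (interested directors count toward quorum); quorum is 8. Satisfied.
Vote: the related-party contract with a company controlled by Director Reyes requires four-fifths of the disinterested directors present (14 − 1 = 13). 4/5 of 13 = 10.40, rounded up to 11, so 11 affirmative votes are needed; 10 voted in favor. Not satisfied.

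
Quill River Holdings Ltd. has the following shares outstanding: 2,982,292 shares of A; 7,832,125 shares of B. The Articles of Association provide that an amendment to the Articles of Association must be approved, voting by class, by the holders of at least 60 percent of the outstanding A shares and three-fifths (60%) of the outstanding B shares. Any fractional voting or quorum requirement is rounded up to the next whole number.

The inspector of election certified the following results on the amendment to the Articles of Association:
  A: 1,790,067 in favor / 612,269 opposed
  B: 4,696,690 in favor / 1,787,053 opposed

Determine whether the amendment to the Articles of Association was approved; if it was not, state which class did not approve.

Not approved — the B shares did not give the required vote.

A: 3/5 of 2982292 = 1789375.20, rounded up to 1789376; 1,789,376 required, 1,790,067 in favor — approved.
B: 3/5 of 7832125 = 4699275; 4,699,275 required, 4,696,690 in favor — not approved.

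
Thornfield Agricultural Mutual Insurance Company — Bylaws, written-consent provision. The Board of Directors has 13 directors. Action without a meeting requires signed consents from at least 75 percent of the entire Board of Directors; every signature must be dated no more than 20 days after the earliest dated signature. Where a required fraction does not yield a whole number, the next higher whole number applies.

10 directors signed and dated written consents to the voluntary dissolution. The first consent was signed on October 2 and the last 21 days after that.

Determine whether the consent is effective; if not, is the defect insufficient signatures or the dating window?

Not effective — dating-window requirement not satisfied.

Signatures required: at least 75 percent of 13 — 3/4 of 13 = 9.75, rounded up to 10, so 10 needed; 10 signed. Sufficient.
Dating window: the latest signature is 21 days after the earliest; the limit is 20 days. Outside the window.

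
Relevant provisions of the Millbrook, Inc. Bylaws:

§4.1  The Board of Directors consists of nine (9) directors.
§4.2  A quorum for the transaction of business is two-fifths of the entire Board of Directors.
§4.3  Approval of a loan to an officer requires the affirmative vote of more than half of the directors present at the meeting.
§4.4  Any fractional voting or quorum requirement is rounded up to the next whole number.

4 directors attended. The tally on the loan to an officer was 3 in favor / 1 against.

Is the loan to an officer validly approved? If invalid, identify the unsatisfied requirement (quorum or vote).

Quorum: 4 present; quorum is 4. Satisfied.
Vote: the loan to an officer requires a majority of the directors present (4). A majority of 4 is 3, so 3 affirmative votes are needed; 3 voted in favor. Satisfied.

Valid — all requirements satisfied.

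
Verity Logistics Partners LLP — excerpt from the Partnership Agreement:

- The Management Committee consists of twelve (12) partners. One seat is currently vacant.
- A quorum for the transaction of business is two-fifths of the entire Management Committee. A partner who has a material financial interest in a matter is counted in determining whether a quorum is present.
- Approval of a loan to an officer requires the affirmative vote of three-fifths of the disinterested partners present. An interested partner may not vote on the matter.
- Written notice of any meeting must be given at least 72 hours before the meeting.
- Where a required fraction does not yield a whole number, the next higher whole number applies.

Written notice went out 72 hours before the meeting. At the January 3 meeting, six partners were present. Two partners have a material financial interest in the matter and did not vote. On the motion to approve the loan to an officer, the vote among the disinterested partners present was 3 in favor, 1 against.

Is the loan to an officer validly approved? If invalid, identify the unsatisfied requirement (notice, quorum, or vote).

Valid — all requirements satisfied.

Notice: 72 hours given; 72 required (72 ≥ 72). Satisfied.
Quorum: 6 present (interested partners count toward quorum); quorum is 5. Satisfied.
Vote: the loan to an officer requires three-fifths of the disinterested partners present (6 − 2 = 4). 3/5 of 4 = 2.40, rounded up to 3, so 3 affirmative votes are needed; 3 voted in favor. Satisfied.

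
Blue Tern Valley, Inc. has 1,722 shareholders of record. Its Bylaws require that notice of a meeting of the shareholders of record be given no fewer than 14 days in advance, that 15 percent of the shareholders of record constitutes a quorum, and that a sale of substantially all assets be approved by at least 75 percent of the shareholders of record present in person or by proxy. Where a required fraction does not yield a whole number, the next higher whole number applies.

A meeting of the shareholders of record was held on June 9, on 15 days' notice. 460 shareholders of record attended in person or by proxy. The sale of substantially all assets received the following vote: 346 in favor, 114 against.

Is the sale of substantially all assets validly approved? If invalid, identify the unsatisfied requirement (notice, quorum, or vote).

Notice: 15 days given; 14 required. Satisfied.
Quorum: 15% of 1,722 = 258.30, rounded up to 259; 460 present. Satisfied.
Vote: requires three-fourths of those present (460); 3/4 of 460 = 345, so 345 needed; 346 in favor. Satisfied.

Valid — all requirements satisfied.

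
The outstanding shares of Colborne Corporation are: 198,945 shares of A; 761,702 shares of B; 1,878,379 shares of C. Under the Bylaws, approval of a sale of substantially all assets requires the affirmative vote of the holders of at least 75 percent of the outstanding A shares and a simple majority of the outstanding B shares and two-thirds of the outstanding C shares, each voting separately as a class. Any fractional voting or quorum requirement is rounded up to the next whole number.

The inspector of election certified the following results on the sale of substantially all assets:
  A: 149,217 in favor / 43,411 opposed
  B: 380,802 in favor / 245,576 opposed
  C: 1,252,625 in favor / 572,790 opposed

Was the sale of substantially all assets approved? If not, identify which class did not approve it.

Not approved — the B shares did not give the required vote.

A: 3/4 of 198945 = 149208.75, rounded up to 149209; 149,209 required, 149,217 in favor — approved.
B: a majority of 761702 is 380852; 380,852 required, 380,802 in favor — not approved.
C: 2/3 of 1878379 = 1252252.67, rounded up to 1252253; 1,252,253 required, 1,252,625 in favor — approved.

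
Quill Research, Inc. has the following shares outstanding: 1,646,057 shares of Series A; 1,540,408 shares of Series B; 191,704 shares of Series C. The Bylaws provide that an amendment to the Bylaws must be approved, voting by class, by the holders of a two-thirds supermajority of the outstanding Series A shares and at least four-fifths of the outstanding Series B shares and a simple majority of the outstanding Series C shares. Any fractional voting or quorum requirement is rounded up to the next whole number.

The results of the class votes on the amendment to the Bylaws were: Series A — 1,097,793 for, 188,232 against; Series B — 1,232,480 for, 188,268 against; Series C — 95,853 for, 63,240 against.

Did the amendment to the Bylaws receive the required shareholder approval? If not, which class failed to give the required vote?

Series A: 2/3 of 1646057 = 1097371.33, rounded up to 1097372; 1,097,372 required, 1,097,793 in favor — approved.
Series B: 4/5 of 1540408 = 1232326.40, rounded up to 1232327; 1,232,327 required, 1,232,480 in favor — approved.
Series C: a majority of 191704 is 95853; 95,853 required, 95,853 in favor — approved.

Approved — every class gave the required vote.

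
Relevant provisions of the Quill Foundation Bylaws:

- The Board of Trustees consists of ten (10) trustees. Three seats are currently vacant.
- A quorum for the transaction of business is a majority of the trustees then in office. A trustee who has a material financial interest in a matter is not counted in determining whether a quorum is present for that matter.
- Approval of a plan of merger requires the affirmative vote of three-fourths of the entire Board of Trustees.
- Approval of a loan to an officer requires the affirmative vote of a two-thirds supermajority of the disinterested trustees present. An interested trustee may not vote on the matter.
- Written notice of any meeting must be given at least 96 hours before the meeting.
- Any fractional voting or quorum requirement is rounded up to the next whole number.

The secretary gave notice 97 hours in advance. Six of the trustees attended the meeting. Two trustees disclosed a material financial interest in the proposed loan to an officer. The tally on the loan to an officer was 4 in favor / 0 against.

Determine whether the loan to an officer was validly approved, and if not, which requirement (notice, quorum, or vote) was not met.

Notice: 97 hours given; 96 required (97 ≥ 96). Satisfied.
Quorum: 6 present, but the 2 interested trustees do not count, leaving 4. Quorum is 4. Satisfied.
Vote: the loan to an officer requires two-thirds of the disinterested trustees present (6 − 2 = 4). 2/3 of 4 = 2.67, rounded up to 3, so 3 affirmative votes are needed; 4 voted in favor. Satisfied.

Valid — all requirements satisfied.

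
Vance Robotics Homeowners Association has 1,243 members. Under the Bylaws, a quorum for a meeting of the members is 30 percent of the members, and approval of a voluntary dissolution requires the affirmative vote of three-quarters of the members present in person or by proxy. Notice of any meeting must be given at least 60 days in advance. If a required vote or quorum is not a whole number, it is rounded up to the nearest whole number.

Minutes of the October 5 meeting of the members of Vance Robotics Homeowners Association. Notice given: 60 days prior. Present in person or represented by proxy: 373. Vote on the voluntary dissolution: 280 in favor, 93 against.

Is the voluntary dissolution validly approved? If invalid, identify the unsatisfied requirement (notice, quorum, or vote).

Notice: 60 days given; 60 required. Satisfied.
Quorum: 30% of 1,243 = 372.90, rounded up to 373; 373 present. Satisfied.
Vote: requires three-fourths of those present (373); 3/4 of 373 = 279.75, rounded up to 280, so 280 needed; 280 in favor. Satisfied.

Valid — all requirements satisfied.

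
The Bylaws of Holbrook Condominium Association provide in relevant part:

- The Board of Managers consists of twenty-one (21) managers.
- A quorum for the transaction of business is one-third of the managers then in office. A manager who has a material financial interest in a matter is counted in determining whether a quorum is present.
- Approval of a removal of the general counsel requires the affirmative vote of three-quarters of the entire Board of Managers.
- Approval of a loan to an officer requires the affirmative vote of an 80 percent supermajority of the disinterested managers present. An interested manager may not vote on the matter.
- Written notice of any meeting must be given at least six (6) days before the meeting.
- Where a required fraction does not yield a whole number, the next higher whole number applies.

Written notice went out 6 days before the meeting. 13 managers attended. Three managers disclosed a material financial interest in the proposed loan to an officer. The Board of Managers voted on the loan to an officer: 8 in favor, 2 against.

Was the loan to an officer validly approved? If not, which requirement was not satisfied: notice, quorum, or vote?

Valid — all requirements satisfied.

Notice: 6 days given; 6 required (6 ≥ 6). Satisfied.
Quorum: 13 present (interested managers count toward quorum); quorum is 7. Satisfied.
Vote: the loan to an officer requires four-fifths of the disinterested managers present (13 − 3 = 10). 4/5 of 10 = 8, so 8 affirmative votes are needed; 8 voted in favor. Satisfied.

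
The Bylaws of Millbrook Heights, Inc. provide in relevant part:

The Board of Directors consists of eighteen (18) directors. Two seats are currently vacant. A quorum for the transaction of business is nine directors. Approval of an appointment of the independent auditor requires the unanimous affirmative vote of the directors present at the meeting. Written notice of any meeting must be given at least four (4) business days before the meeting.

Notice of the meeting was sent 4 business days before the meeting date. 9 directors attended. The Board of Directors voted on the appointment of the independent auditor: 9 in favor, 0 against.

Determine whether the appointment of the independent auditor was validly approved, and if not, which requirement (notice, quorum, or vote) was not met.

Valid — all requirements satisfied.

Notice: 4 business days given; 4 required (4 ≥ 4). Satisfied.
Quorum: 9 present; quorum is 9. Satisfied.
Vote: the appointment of the independent auditor requires the unanimous vote of the directors present (9). Unanimous means all 9, so 9 affirmative votes are needed; 9 voted in favor. Satisfied.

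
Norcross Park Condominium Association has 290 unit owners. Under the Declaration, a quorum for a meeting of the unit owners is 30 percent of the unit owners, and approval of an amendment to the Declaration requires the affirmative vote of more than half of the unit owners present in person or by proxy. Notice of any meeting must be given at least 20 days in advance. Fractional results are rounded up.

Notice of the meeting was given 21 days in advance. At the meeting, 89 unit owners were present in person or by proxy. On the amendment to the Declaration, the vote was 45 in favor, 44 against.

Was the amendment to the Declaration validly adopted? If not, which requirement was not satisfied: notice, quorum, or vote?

Valid — all requirements satisfied.

Notice: 21 days given; 20 required. Satisfied.
Quorum: 30% of 290 = 87; 89 present. Satisfied.
Vote: requires a majority of those present (89); a majority of 89 is 45, so 45 needed; 45 in favor. Satisfied.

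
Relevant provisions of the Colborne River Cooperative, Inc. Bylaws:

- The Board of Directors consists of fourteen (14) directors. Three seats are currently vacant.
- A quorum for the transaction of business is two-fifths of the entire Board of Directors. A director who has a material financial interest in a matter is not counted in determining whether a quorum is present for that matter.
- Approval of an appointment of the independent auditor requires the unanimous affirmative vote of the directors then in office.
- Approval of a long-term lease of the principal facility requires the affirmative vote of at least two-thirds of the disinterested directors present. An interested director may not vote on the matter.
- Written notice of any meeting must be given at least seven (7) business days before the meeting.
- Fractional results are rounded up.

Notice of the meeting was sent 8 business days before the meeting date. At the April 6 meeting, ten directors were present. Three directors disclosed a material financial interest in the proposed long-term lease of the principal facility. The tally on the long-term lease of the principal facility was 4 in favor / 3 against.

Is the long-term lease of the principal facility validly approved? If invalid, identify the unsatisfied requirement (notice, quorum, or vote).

Notice: 8 business days given; 7 required (8 ≥ 7). Satisfied.
Quorum: 10 present, but the 3 interested directors do not count, leaving 7. Quorum is 6. Satisfied.
Vote: the long-term lease of the principal facility requires two-thirds of the disinterested directors present (10 − 3 = 7). 2/3 of 7 = 4.67, rounded up to 5, so 5 affirmative votes are needed; 4 voted in favor. Not satisfied.

Invalid — vote requirement not satisfied.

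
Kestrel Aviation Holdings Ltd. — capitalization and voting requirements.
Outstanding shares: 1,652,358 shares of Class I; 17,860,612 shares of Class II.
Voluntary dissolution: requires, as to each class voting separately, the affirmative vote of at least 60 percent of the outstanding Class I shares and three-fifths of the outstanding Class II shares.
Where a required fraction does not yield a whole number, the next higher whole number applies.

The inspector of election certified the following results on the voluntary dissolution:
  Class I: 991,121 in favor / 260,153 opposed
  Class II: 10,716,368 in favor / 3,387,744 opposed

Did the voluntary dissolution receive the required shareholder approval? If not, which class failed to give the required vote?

Not approved — the Class I shares did not give the required vote.

Class I: 3/5 of 1652358 = 991414.80, rounded up to 991415; 991,415 required, 991,121 in favor — not approved.
Class II: 3/5 of 17860612 = 10716367.20, rounded up to 10716368; 10,716,368 required, 10,716,368 in favor — approved.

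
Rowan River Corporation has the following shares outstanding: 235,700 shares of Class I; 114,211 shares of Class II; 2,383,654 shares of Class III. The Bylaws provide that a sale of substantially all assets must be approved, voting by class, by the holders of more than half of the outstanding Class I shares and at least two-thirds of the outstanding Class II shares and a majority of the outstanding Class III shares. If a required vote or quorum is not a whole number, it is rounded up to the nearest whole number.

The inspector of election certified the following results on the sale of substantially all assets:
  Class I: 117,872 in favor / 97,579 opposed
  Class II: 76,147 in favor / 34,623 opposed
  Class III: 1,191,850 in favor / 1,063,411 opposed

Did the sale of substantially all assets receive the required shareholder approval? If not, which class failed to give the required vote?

Approved — every class gave the required vote.

Class I: a majority of 235700 is 117851; 117,851 required, 117,872 in favor — approved.
Class II: 2/3 of 114211 = 76140.67, rounded up to 76141; 76,141 required, 76,147 in favor — approved.
Class III: a majority of 2383654 is 1191828; 1,191,828 required, 1,191,850 in favor — approved.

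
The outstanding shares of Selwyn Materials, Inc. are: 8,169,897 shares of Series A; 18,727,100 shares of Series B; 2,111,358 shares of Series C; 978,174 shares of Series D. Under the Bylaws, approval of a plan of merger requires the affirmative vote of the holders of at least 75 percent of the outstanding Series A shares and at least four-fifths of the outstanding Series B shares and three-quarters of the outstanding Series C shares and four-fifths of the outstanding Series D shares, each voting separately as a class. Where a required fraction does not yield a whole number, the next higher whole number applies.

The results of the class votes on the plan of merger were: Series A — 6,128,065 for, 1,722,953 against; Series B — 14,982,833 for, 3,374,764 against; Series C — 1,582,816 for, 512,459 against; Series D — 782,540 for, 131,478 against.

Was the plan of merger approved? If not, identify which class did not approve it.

Not approved — the Series C shares did not give the required vote.

Series A: 3/4 of 8169897 = 6127422.75, rounded up to 6127423; 6,127,423 required, 6,128,065 in favor — approved.
Series B: 4/5 of 18727100 = 14981680; 14,981,680 required, 14,982,833 in favor — approved.
Series C: 3/4 of 2111358 = 1583518.50, rounded up to 1583519; 1,583,519 required, 1,582,816 in favor — not approved.
Series D: 4/5 of 978174 = 782539.20, rounded up to 782540; 782,540 required, 782,540 in favor — approved.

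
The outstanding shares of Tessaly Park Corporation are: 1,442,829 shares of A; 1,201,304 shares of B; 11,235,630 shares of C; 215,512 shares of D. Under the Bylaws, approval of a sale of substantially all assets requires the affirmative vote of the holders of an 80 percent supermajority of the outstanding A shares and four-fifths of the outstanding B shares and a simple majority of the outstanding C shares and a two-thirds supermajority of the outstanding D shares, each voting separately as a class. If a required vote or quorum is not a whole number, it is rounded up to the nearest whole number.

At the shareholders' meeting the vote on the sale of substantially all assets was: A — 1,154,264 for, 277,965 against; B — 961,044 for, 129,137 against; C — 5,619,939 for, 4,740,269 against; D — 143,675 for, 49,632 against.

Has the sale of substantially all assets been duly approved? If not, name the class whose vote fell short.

A: 4/5 of 1442829 = 1154263.20, rounded up to 1154264; 1,154,264 required, 1,154,264 in favor — approved.
B: 4/5 of 1201304 = 961043.20, rounded up to 961044; 961,044 required, 961,044 in favor — approved.
C: a majority of 11235630 is 5617816; 5,617,816 required, 5,619,939 in favor — approved.
D: 2/3 of 215512 = 143674.67, rounded up to 143675; 143,675 required, 143,675 in favor — approved.

Approved — every class gave the required vote.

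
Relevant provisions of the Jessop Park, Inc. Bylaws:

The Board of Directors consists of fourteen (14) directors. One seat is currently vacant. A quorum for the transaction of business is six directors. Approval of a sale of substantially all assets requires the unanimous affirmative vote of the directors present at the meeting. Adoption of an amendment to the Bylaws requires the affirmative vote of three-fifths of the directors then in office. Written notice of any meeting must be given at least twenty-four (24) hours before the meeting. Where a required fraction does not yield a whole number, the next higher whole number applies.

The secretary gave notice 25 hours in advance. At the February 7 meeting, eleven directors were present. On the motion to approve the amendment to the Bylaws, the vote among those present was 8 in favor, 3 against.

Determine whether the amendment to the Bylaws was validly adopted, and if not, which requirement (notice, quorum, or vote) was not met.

Notice: 25 hours given; 24 required (25 ≥ 24). Satisfied.
Quorum: 11 present; quorum is 6. Satisfied.
Vote: the amendment to the Bylaws requires three-fifths of the directors then in office (13). 3/5 of 13 = 7.80, rounded up to 8, so 8 affirmative votes are needed; 8 voted in favor. Satisfied.

Valid — all requirements satisfied.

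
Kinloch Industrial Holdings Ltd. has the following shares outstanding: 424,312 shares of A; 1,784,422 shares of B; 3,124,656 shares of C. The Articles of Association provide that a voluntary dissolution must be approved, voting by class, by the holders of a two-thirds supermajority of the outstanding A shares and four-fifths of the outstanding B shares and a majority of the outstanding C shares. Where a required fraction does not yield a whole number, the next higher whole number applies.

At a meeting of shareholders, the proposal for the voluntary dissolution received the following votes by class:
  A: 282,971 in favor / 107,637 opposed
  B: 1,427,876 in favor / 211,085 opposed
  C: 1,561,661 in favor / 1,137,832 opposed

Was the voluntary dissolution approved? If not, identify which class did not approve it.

A: 2/3 of 424312 = 282874.67, rounded up to 282875; 282,875 required, 282,971 in favor — approved.
B: 4/5 of 1784422 = 1427537.60, rounded up to 1427538; 1,427,538 required, 1,427,876 in favor — approved.
C: a majority of 3124656 is 1562329; 1,562,329 required, 1,561,661 in favor — not approved.

Not approved — the C shares did not give the required vote.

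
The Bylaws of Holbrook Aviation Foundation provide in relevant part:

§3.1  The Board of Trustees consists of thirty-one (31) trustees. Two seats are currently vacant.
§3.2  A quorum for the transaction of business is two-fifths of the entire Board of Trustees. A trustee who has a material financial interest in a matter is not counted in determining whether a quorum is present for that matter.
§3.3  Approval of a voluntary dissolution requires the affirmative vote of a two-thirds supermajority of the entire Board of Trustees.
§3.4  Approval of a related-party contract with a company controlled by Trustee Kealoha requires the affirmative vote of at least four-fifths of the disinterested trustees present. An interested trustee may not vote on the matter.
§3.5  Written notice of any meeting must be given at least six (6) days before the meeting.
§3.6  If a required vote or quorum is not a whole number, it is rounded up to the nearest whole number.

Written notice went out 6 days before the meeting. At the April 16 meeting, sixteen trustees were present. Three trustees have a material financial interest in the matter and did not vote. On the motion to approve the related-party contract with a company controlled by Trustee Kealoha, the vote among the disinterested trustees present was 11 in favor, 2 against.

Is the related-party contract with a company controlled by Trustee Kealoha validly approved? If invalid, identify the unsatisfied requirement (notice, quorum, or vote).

Notice: 6 days given; 6 required (6 ≥ 6). Satisfied.
Quorum: 16 present, but the 3 interested trustees do not count, leaving 13. Quorum is 13. Satisfied.
Vote: the related-party contract with a company controlled by Trustee Kealoha requires four-fifths of the disinterested trustees present (16 − 3 = 13). 4/5 of 13 = 10.40, rounded up to 11, so 11 affirmative votes are needed; 11 voted in favor. Satisfied.

Valid — all requirements satisfied.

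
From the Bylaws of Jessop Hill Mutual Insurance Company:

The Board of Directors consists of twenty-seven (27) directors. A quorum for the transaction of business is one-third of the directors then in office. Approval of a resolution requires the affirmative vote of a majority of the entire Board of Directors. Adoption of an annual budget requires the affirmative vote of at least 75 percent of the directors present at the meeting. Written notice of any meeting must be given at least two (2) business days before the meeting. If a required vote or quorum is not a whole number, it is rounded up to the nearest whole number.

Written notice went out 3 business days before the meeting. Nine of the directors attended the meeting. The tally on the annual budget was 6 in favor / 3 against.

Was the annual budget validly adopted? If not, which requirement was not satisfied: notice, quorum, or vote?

Notice: 3 business days given; 2 required (3 ≥ 2). Satisfied.
Quorum: 9 present; quorum is 9. Satisfied.
Vote: the annual budget requires three-fourths of the directors present (9). 3/4 of 9 = 6.75, rounded up to 7, so 7 affirmative votes are needed; 6 voted in favor. Not satisfied.

Invalid — vote requirement not satisfied.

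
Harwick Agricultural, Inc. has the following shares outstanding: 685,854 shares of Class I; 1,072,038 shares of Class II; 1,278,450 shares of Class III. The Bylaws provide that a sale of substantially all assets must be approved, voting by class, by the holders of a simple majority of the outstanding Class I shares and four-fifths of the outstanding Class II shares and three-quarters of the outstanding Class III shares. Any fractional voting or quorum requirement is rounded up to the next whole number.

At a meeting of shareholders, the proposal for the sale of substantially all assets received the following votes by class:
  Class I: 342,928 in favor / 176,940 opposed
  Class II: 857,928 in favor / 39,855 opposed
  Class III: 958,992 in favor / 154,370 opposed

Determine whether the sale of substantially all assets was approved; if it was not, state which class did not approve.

Approved — every class gave the required vote.

Class I: a majority of 685854 is 342928; 342,928 required, 342,928 in favor — approved.
Class II: 4/5 of 1072038 = 857630.40, rounded up to 857631; 857,631 required, 857,928 in favor — approved.
Class III: 3/4 of 1278450 = 958837.50, rounded up to 958838; 958,838 required, 958,992 in favor — approved.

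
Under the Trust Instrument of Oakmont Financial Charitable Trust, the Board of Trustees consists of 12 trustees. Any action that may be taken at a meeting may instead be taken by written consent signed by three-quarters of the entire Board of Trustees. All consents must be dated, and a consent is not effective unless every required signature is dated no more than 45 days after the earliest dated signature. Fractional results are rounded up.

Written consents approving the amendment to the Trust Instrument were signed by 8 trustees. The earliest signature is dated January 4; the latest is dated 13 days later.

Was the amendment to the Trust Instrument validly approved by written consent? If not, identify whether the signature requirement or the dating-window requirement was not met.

Not effective — insufficient signatures.

Signatures required: three-quarters of 12 — 3/4 of 12 = 9, so 9 needed; 8 signed. Insufficient.
Dating window: the latest signature is 13 days after the earliest; the limit is 45 days. Within the window.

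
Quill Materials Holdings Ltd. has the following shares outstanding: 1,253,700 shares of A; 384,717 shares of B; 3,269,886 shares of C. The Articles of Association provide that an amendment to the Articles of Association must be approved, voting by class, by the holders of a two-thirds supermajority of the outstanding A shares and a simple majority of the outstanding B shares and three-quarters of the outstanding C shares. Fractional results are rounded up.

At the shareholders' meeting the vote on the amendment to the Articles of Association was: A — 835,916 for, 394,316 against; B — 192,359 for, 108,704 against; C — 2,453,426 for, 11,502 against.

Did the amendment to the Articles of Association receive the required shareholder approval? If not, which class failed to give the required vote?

Approved — every class gave the required vote.

A: 2/3 of 1253700 = 835800; 835,800 required, 835,916 in favor — approved.
B: a majority of 384717 is 192359; 192,359 required, 192,359 in favor — approved.
C: 3/4 of 3269886 = 2452414.50, rounded up to 2452415; 2,452,415 required, 2,453,426 in favor — approved.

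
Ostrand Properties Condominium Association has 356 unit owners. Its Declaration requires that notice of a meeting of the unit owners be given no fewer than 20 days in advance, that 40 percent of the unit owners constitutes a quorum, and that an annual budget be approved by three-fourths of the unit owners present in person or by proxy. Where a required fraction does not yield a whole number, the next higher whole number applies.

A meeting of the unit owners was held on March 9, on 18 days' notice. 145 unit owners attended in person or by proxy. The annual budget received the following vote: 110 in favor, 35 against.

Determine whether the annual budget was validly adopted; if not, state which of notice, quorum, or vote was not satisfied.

Notice: 18 days given; 20 required. Not satisfied.
Quorum: 40% of 356 = 142.40, rounded up to 143; 145 present. Satisfied.
Vote: requires three-fourths of those present (145); 3/4 of 145 = 108.75, rounded up to 109, so 109 needed; 110 in favor. Satisfied.

Invalid — notice requirement not satisfied.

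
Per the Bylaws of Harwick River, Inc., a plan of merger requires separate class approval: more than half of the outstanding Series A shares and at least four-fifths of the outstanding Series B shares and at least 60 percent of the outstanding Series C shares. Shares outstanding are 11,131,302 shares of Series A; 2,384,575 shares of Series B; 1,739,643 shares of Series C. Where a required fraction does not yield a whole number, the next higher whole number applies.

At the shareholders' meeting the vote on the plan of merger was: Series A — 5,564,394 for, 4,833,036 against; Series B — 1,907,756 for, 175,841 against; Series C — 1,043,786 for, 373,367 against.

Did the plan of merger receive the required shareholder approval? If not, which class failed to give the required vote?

Not approved — the Series A shares did not give the required vote.

Series A: a majority of 11131302 is 5565652; 5,565,652 required, 5,564,394 in favor — not approved.
Series B: 4/5 of 2384575 = 1907660; 1,907,660 required, 1,907,756 in favor — approved.
Series C: 3/5 of 1739643 = 1043785.80, rounded up to 1043786; 1,043,786 required, 1,043,786 in favor — approved.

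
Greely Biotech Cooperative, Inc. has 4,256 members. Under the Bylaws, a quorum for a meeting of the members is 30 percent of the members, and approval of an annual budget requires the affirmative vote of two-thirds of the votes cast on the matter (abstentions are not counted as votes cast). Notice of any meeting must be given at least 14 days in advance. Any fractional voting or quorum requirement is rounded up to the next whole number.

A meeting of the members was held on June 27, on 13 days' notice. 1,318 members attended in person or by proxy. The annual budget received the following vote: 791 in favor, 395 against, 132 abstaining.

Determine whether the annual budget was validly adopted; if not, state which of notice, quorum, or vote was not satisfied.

Invalid — notice requirement not satisfied.

Notice: 13 days given; 14 required. Not satisfied.
Quorum: 30% of 4,256 = 1,276.80, rounded up to 1,277; 1,318 present. Satisfied.
Vote: requires two-thirds of the votes cast (1,318 − 132 abstaining = 1,186); 2/3 of 1186 = 790.67, rounded up to 791, so 791 needed; 791 in favor. Satisfied.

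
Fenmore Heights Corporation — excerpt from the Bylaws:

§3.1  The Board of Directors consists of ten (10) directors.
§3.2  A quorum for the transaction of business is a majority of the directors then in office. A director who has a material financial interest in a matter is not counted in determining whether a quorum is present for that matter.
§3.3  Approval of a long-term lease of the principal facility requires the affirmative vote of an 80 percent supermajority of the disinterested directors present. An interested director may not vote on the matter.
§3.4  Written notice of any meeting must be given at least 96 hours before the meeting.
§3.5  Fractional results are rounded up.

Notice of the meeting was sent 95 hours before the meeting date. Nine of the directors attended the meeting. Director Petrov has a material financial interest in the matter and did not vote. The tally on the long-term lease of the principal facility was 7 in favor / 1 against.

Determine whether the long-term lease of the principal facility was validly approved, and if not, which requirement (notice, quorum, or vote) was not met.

Notice: 95 hours given; 96 required (95 < 96). Not satisfied.
Quorum: 9 present, but the 1 interested director does not count, leaving 8. Quorum is 6. Satisfied.
Vote: the long-term lease of the principal facility requires four-fifths of the disinterested directors present (9 − 1 = 8). 4/5 of 8 = 6.40, rounded up to 7, so 7 affirmative votes are needed; 7 voted in favor. Satisfied.

Invalid — notice requirement not satisfied.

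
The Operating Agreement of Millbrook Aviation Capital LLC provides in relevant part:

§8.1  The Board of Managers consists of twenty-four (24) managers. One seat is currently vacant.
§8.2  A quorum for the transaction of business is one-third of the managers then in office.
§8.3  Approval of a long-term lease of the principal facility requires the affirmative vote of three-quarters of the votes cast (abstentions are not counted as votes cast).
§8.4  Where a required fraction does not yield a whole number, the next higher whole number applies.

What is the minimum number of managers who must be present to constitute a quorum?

1/3 of 23 = 7.67, rounded up to 8.

8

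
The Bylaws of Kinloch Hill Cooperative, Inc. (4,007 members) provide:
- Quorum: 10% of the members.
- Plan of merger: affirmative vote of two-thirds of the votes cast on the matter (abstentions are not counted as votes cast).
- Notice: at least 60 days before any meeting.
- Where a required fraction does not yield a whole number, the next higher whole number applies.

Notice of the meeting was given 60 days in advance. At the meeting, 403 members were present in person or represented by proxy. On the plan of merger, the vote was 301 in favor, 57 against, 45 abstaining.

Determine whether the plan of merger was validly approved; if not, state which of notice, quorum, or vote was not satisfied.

Valid — all requirements satisfied.

Notice: 60 days given; 60 required. Satisfied.
Quorum: 10% of 4,007 = 400.70, rounded up to 401; 403 present. Satisfied.
Vote: requires two-thirds of the votes cast (403 − 45 abstaining = 358); 2/3 of 358 = 238.67, rounded up to 239, so 239 needed; 301 in favor. Satisfied.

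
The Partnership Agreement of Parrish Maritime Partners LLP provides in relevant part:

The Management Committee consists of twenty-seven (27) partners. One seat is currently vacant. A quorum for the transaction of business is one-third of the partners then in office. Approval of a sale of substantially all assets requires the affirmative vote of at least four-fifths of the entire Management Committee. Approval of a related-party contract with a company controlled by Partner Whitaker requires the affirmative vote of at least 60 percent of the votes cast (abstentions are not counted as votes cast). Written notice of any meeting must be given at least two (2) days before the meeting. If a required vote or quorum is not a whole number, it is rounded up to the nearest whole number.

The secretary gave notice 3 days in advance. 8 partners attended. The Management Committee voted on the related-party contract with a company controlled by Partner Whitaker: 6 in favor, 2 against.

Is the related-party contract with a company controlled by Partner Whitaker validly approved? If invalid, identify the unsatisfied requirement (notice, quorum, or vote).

Notice: 3 days given; 2 required (3 ≥ 2). Satisfied.
Quorum: 8 present; quorum is 9. Not satisfied.
Vote: the related-party contract with a company controlled by Partner Whitaker requires three-fifths of the votes cast (8). 3/5 of 8 = 4.80, rounded up to 5, so 5 affirmative votes are needed; 6 voted in favor. Satisfied. (Moot — without a quorum no business can be validly transacted.)

Invalid — quorum requirement not satisfied.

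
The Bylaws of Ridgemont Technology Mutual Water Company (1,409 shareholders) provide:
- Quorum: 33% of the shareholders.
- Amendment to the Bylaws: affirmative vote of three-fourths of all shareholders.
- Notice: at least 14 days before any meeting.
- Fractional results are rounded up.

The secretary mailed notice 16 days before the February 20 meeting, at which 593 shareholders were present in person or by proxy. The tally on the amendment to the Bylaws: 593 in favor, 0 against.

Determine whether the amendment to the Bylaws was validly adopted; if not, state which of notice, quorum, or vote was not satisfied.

Notice: 16 days given; 14 required. Satisfied.
Quorum: 33% of 1,409 = 464.97, rounded up to 465; 593 present. Satisfied.
Vote: requires three-fourths of all shareholders (1,409); 3/4 of 1409 = 1056.75, rounded up to 1057, so 1,057 needed; 593 in favor. Not satisfied.

Invalid — vote requirement not satisfied.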